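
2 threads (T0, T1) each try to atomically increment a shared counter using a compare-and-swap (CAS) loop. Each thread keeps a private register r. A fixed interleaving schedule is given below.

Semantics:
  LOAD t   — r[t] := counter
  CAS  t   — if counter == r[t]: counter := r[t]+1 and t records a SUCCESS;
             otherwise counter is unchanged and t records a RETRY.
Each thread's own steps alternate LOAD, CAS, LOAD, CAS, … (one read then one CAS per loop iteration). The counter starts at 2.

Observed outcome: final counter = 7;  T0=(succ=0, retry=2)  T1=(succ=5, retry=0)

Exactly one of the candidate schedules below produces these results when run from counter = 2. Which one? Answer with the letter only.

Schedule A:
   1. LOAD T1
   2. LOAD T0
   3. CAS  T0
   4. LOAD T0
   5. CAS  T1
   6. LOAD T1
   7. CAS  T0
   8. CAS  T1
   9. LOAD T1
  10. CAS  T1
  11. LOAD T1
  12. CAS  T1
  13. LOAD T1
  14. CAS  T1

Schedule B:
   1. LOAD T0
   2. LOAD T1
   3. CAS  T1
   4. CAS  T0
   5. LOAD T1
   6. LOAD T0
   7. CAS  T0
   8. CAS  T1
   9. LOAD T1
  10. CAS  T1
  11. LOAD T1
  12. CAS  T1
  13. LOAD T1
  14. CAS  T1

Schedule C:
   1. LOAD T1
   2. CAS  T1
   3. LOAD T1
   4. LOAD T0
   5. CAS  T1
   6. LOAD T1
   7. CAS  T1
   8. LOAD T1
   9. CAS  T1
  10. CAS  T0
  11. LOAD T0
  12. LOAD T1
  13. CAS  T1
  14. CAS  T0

Tracing schedule C:
T1 LOAD — after: cnt=2, r=2 — load
T1 CAS — after: cnt=3, r=2 — ok
T1 LOAD — after: cnt=3, r=3 — load
T0 LOAD — after: cnt=3, r=3 — load
T1 CAS — after: cnt=4, r=3 — ok
T1 LOAD — after: cnt=4, r=4 — load
T1 CAS — after: cnt=5, r=4 — ok
T1 LOAD — after: cnt=5, r=5 — load
T1 CAS — after: cnt=6, r=5 — ok
T0 CAS — after: cnt=6, r=3 — retry
T0 LOAD — after: cnt=6, r=6 — load
T1 LOAD — after: cnt=6, r=6 — load
T1 CAS — after: cnt=7, r=6 — ok
T0 CAS — after: cnt=7, r=6 — retry

C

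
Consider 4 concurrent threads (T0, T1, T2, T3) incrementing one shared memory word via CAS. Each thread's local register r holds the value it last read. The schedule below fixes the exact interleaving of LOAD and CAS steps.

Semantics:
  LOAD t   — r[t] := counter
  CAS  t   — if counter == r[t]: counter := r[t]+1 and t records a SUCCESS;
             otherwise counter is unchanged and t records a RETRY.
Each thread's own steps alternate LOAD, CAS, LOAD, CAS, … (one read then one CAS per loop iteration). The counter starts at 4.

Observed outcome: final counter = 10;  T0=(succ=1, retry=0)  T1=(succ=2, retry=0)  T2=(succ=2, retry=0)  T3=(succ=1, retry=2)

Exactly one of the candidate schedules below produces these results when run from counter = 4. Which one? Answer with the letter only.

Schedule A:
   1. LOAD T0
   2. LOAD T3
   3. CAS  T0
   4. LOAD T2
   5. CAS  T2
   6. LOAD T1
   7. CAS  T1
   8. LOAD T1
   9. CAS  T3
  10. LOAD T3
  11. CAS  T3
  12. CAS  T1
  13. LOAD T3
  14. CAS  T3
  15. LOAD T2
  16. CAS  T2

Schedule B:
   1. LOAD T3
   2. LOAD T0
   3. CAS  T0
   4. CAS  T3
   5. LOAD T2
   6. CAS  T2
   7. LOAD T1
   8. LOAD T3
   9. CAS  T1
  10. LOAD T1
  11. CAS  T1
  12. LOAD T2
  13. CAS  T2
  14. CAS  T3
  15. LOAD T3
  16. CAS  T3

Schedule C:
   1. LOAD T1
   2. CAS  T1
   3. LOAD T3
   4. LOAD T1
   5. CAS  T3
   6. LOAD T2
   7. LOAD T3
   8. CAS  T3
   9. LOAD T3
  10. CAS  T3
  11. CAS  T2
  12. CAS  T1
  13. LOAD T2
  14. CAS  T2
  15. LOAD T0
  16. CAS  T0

Tracing schedule B:
   1) LOAD T3:  M=4  r_T3=4
   2) LOAD T0:  M=4  r_T0=4
   3) CAS  T0:  M=5  r_T0=4 ✓
   4) CAS  T3:  M=5  r_T3=4 ✗
   5) LOAD T2:  M=5  r_T2=5
   6) CAS  T2:  M=6  r_T2=5 ✓
   7) LOAD T1:  M=6  r_T1=6
   8) LOAD T3:  M=6  r_T3=6
   9) CAS  T1:  M=7  r_T1=6 ✓
  10) LOAD T1:  M=7  r_T1=7
  11) CAS  T1:  M=8  r_T1=7 ✓
  12) LOAD T2:  M=8  r_T2=8
  13) CAS  T2:  M=9  r_T2=8 ✓
  14) CAS  T3:  M=9  r_T3=6 ✗
  15) LOAD T3:  M=9  r_T3=9
  16) CAS  T3:  M=10  r_T3=9 ✓

B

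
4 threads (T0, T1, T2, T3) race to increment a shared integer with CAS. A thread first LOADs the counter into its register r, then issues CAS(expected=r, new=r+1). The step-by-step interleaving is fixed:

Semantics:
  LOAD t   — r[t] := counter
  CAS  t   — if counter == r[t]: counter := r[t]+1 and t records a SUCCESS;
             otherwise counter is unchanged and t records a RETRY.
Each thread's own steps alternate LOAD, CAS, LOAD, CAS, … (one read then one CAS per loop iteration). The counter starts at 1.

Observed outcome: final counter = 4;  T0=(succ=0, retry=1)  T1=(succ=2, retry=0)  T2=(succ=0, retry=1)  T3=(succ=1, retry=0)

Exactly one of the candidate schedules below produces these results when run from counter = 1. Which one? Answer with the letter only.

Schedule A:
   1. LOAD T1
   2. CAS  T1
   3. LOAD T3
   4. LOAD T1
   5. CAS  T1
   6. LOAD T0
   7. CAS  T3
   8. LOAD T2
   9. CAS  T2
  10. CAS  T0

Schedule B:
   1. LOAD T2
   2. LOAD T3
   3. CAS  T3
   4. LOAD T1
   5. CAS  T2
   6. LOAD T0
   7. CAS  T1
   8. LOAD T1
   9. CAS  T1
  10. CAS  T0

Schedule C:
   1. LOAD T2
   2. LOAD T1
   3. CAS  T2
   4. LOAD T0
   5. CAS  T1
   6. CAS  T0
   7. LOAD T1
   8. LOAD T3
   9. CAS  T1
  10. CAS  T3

Simulating candidate B:
[1] T2.load  rd  (counter 1, T2.r 1)
[2] T3.load  rd  (counter 1, T3.r 1)
[3] T3.cas  hit  (counter 2, T3.r 1)
[4] T1.load  rd  (counter 2, T1.r 2)
[5] T2.cas  miss  (counter 2, T2.r 1)
[6] T0.load  rd  (counter 2, T0.r 2)
[7] T1.cas  hit  (counter 3, T1.r 2)
[8] T1.load  rd  (counter 3, T1.r 3)
[9] T1.cas  hit  (counter 4, T1.r 3)
[10] T0.cas  miss  (counter 4, T0.r 2)

B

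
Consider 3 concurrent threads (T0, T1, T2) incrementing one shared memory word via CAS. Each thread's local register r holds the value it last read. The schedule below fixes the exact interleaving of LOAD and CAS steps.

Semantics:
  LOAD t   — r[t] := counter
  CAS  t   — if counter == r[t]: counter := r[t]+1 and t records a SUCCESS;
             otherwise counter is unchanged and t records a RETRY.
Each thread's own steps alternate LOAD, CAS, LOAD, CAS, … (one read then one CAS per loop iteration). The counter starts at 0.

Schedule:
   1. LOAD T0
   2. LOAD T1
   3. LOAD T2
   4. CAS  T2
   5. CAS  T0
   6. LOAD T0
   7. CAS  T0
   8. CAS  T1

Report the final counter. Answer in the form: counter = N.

[1] T0.load  rd  (counter 0, T0.r 0)
[2] T1.load  rd  (counter 0, T1.r 0)
[3] T2.load  rd  (counter 0, T2.r 0)
[4] T2.cas  hit  (counter 1, T2.r 0)
[5] T0.cas  miss  (counter 1, T0.r 0)
[6] T0.load  rd  (counter 1, T0.r 1)
[7] T0.cas  hit  (counter 2, T0.r 1)
[8] T1.cas  miss  (counter 2, T1.r 0)

counter = 2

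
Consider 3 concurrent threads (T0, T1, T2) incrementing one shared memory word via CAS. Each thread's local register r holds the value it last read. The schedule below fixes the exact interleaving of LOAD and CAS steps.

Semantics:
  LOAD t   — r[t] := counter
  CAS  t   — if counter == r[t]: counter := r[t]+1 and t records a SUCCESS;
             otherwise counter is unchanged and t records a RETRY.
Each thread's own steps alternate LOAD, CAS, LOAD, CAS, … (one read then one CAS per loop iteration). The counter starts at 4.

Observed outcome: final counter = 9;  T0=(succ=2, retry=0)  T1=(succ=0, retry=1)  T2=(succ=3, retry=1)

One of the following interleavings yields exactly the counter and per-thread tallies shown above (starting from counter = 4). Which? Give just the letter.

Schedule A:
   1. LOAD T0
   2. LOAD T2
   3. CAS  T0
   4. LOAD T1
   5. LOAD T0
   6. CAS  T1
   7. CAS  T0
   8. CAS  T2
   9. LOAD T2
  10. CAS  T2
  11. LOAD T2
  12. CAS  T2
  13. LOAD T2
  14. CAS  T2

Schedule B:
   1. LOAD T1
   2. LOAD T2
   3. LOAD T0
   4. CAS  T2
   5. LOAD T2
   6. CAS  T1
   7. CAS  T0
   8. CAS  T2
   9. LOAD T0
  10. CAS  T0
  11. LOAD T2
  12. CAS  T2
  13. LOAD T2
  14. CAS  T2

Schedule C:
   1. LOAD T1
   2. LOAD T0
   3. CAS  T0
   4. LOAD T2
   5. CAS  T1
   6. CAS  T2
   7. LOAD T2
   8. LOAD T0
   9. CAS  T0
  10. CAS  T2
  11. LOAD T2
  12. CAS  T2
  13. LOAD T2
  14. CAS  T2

Run C:
1. LOAD T1 → mem=4 r[T1]=4 [LOAD]
2. LOAD T0 → mem=4 r[T0]=4 [LOAD]
3. CAS T0 → mem=5 r[T0]=4 [OK]
4. LOAD T2 → mem=5 r[T2]=5 [LOAD]
5. CAS T1 → mem=5 r[T1]=4 [RETRY]
6. CAS T2 → mem=6 r[T2]=5 [OK]
7. LOAD T2 → mem=6 r[T2]=6 [LOAD]
8. LOAD T0 → mem=6 r[T0]=6 [LOAD]
9. CAS T0 → mem=7 r[T0]=6 [OK]
10. CAS T2 → mem=7 r[T2]=6 [RETRY]
11. LOAD T2 → mem=7 r[T2]=7 [LOAD]
12. CAS T2 → mem=8 r[T2]=7 [OK]
13. LOAD T2 → mem=8 r[T2]=8 [LOAD]
14. CAS T2 → mem=9 r[T2]=8 [OK]

C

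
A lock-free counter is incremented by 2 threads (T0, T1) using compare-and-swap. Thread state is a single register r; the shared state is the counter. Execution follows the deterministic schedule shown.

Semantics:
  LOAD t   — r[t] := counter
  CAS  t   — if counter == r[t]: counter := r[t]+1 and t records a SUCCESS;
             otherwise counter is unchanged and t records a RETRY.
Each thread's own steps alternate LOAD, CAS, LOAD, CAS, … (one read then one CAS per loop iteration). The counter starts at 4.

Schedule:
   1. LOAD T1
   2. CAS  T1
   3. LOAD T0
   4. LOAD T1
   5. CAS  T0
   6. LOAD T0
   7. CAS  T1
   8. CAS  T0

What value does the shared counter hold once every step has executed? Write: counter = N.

counter = 7

T1 LOAD — after: cnt=4, r=4 — load
T1 CAS — after: cnt=5, r=4 — ok
T0 LOAD — after: cnt=5, r=5 — load
T1 LOAD — after: cnt=5, r=5 — load
T0 CAS — after: cnt=6, r=5 — ok
T0 LOAD — after: cnt=6, r=6 — load
T1 CAS — after: cnt=6, r=5 — retry
T0 CAS — after: cnt=7, r=6 — ok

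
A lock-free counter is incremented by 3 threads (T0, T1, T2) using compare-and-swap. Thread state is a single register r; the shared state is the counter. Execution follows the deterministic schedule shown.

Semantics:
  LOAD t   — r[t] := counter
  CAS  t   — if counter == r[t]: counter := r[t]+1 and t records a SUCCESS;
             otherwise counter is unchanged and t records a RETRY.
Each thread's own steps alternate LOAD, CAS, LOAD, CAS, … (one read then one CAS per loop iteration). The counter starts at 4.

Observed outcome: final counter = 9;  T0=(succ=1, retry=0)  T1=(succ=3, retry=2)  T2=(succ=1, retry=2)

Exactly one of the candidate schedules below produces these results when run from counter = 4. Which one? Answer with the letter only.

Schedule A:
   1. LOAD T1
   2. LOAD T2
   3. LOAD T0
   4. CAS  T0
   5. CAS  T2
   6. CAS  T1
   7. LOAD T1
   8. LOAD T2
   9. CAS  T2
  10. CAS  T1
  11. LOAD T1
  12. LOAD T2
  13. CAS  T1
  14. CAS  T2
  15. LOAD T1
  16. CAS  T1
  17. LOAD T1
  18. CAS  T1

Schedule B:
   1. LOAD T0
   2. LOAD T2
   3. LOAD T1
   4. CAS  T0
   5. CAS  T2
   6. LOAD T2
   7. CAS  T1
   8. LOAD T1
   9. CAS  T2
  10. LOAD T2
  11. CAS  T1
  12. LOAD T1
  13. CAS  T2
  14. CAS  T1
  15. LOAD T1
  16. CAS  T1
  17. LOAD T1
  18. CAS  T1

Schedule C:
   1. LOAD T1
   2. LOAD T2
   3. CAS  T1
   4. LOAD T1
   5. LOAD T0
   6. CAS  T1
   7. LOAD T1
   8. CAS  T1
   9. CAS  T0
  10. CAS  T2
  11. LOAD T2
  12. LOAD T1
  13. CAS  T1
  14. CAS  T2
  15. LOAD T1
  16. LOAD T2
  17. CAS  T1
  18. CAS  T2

Run A:
1. LOAD T1 → mem=4 r[T1]=4 [LOAD]
2. LOAD T2 → mem=4 r[T2]=4 [LOAD]
3. LOAD T0 → mem=4 r[T0]=4 [LOAD]
4. CAS T0 → mem=5 r[T0]=4 [OK]
5. CAS T2 → mem=5 r[T2]=4 [RETRY]
6. CAS T1 → mem=5 r[T1]=4 [RETRY]
7. LOAD T1 → mem=5 r[T1]=5 [LOAD]
8. LOAD T2 → mem=5 r[T2]=5 [LOAD]
9. CAS T2 → mem=6 r[T2]=5 [OK]
10. CAS T1 → mem=6 r[T1]=5 [RETRY]
11. LOAD T1 → mem=6 r[T1]=6 [LOAD]
12. LOAD T2 → mem=6 r[T2]=6 [LOAD]
13. CAS T1 → mem=7 r[T1]=6 [OK]
14. CAS T2 → mem=7 r[T2]=6 [RETRY]
15. LOAD T1 → mem=7 r[T1]=7 [LOAD]
16. CAS T1 → mem=8 r[T1]=7 [OK]
17. LOAD T1 → mem=8 r[T1]=8 [LOAD]
18. CAS T1 → mem=9 r[T1]=8 [OK]

A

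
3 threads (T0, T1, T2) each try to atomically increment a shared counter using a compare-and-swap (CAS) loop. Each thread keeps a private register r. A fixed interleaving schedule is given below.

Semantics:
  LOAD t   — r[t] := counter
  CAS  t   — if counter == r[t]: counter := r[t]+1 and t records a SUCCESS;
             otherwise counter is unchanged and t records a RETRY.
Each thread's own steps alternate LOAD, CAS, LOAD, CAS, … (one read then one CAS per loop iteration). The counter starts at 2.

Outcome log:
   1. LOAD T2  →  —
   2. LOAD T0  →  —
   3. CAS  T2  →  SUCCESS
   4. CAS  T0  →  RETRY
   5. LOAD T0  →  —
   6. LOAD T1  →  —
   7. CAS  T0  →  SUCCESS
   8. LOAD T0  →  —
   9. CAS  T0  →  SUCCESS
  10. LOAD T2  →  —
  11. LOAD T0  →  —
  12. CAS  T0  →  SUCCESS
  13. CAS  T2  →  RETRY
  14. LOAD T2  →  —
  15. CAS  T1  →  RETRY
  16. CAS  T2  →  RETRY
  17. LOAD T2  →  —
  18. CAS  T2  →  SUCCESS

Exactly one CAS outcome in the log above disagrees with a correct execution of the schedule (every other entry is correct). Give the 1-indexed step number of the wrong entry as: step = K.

step = 16

Correct run:
#1 T2 reads 2
#2 T0 reads 2
#3 T2 CAS(2→3) writes; counter now 3
#4 T0 CAS(2→3) fails; counter now 3
#5 T0 reads 3
#6 T1 reads 3
#7 T0 CAS(3→4) writes; counter now 4
#8 T0 reads 4
#9 T0 CAS(4→5) writes; counter now 5
#10 T2 reads 5
#11 T0 reads 5
#12 T0 CAS(5→6) writes; counter now 6
#13 T2 CAS(5→6) fails; counter now 6
#14 T2 reads 6
#15 T1 CAS(3→4) fails; counter now 6
#16 T2 CAS(6→7) writes; counter now 7
#17 T2 reads 7
#18 T2 CAS(7→8) writes; counter now 8
Log disagrees first at step 16.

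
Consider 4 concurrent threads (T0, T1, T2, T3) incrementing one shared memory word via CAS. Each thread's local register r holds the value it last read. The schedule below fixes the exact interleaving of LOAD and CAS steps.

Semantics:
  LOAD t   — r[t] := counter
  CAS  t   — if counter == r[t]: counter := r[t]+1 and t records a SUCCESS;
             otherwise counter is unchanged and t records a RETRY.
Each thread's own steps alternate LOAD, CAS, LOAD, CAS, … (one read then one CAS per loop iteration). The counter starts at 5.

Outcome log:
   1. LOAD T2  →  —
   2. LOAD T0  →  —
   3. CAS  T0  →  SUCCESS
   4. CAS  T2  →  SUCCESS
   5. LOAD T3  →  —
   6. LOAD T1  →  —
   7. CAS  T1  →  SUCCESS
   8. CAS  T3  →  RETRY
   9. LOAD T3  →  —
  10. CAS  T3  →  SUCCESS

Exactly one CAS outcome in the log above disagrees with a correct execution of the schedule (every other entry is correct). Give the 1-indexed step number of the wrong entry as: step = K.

step = 4

Re-executing:
step 1: T2 LOAD ⇒ load; ctr=5 reg=5
step 2: T0 LOAD ⇒ load; ctr=5 reg=5
step 3: T0 CAS ⇒ ok; ctr=6 reg=5
step 4: T2 CAS ⇒ retry; ctr=6 reg=5
step 5: T3 LOAD ⇒ load; ctr=6 reg=6
step 6: T1 LOAD ⇒ load; ctr=6 reg=6
step 7: T1 CAS ⇒ ok; ctr=7 reg=6
step 8: T3 CAS ⇒ retry; ctr=7 reg=6
step 9: T3 LOAD ⇒ load; ctr=7 reg=7
step 10: T3 CAS ⇒ ok; ctr=8 reg=7
Mismatch at 4.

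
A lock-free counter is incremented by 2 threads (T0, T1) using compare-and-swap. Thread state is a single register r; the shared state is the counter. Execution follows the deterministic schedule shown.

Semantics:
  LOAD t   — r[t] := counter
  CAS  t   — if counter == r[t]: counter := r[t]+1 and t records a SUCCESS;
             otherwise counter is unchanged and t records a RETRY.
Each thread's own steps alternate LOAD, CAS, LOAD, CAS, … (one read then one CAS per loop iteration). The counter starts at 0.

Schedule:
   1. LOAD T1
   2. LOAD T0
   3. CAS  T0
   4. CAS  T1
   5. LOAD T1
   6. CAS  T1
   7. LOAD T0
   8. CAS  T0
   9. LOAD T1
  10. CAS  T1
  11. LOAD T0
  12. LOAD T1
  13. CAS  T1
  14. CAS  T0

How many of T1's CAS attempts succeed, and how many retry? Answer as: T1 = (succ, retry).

T1 = (3, 1)

T1 LOAD — after: cnt=0, r=0 — load
T0 LOAD — after: cnt=0, r=0 — load
T0 CAS — after: cnt=1, r=0 — ok
T1 CAS — after: cnt=1, r=0 — retry
T1 LOAD — after: cnt=1, r=1 — load
T1 CAS — after: cnt=2, r=1 — ok
T0 LOAD — after: cnt=2, r=2 — load
T0 CAS — after: cnt=3, r=2 — ok
T1 LOAD — after: cnt=3, r=3 — load
T1 CAS — after: cnt=4, r=3 — ok
T0 LOAD — after: cnt=4, r=4 — load
T1 LOAD — after: cnt=4, r=4 — load
T1 CAS — after: cnt=5, r=4 — ok
T0 CAS — after: cnt=5, r=4 — retry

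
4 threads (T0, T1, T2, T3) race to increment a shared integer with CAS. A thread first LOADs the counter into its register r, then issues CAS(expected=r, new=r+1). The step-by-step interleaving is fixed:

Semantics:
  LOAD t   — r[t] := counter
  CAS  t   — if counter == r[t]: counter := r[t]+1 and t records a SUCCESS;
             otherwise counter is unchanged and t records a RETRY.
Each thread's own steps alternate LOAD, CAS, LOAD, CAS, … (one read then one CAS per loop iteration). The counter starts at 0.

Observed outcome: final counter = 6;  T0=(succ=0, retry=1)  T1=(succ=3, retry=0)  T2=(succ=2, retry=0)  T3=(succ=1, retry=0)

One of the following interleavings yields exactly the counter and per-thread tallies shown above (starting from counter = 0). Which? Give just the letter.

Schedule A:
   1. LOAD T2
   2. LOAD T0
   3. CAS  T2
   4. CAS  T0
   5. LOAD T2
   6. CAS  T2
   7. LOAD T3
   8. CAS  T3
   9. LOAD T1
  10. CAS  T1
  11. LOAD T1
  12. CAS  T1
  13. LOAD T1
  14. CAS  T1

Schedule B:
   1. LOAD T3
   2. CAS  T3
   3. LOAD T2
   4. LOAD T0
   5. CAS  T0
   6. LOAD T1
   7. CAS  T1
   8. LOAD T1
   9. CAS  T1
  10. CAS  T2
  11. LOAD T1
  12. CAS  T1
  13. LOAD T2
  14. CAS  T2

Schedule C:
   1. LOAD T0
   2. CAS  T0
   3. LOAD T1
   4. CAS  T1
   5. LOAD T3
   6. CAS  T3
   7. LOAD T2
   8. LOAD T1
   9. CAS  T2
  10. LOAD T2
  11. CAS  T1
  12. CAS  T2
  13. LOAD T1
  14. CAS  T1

A

Tracing schedule A:
1. LOAD T2 → mem=0 r[T2]=0 [LOAD]
2. LOAD T0 → mem=0 r[T0]=0 [LOAD]
3. CAS T2 → mem=1 r[T2]=0 [OK]
4. CAS T0 → mem=1 r[T0]=0 [RETRY]
5. LOAD T2 → mem=1 r[T2]=1 [LOAD]
6. CAS T2 → mem=2 r[T2]=1 [OK]
7. LOAD T3 → mem=2 r[T3]=2 [LOAD]
8. CAS T3 → mem=3 r[T3]=2 [OK]
9. LOAD T1 → mem=3 r[T1]=3 [LOAD]
10. CAS T1 → mem=4 r[T1]=3 [OK]
11. LOAD T1 → mem=4 r[T1]=4 [LOAD]
12. CAS T1 → mem=5 r[T1]=4 [OK]
13. LOAD T1 → mem=5 r[T1]=5 [LOAD]
14. CAS T1 → mem=6 r[T1]=5 [OK]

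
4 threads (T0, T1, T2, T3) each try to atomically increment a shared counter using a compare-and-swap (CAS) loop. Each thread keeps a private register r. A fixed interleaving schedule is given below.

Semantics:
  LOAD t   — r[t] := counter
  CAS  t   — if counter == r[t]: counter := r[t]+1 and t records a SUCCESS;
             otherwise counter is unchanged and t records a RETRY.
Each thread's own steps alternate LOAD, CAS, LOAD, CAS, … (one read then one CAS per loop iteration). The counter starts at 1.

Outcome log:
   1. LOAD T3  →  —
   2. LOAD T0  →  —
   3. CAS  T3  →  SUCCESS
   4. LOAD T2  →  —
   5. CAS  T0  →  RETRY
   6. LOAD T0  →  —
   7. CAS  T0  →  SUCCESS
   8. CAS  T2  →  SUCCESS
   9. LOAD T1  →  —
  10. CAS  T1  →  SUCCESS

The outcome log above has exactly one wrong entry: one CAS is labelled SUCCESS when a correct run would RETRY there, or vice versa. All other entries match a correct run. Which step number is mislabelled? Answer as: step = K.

step = 8

Re-executing:
   1) LOAD T3:  M=1  r_T3=1
   2) LOAD T0:  M=1  r_T0=1
   3) CAS  T3:  M=2  r_T3=1 ✓
   4) LOAD T2:  M=2  r_T2=2
   5) CAS  T0:  M=2  r_T0=1 ✗
   6) LOAD T0:  M=2  r_T0=2
   7) CAS  T0:  M=3  r_T0=2 ✓
   8) CAS  T2:  M=3  r_T2=2 ✗
   9) LOAD T1:  M=3  r_T1=3
  10) CAS  T1:  M=4  r_T1=3 ✓
Flip is step 8.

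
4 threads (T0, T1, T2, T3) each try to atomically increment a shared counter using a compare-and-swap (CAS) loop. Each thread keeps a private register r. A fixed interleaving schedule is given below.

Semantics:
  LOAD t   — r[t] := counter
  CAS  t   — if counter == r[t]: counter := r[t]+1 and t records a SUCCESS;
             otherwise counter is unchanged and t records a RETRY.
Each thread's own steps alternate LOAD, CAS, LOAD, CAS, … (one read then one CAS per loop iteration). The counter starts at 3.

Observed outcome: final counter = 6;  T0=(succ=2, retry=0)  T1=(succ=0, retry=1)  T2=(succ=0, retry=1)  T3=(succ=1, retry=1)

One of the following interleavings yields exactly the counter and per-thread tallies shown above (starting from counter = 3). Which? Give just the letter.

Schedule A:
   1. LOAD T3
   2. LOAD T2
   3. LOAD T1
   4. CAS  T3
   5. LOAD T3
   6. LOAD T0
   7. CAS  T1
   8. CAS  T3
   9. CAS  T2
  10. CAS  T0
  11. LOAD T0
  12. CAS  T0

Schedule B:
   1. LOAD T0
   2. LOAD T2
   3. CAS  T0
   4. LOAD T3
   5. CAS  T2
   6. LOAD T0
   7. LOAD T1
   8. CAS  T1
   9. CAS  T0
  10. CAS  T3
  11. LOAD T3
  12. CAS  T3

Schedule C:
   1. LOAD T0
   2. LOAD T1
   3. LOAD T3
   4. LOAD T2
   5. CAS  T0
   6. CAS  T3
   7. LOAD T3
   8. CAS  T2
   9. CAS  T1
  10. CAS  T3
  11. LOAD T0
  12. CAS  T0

Run C:
step 1: T0 LOAD ⇒ load; ctr=3 reg=3
step 2: T1 LOAD ⇒ load; ctr=3 reg=3
step 3: T3 LOAD ⇒ load; ctr=3 reg=3
step 4: T2 LOAD ⇒ load; ctr=3 reg=3
step 5: T0 CAS ⇒ ok; ctr=4 reg=3
step 6: T3 CAS ⇒ retry; ctr=4 reg=3
step 7: T3 LOAD ⇒ load; ctr=4 reg=4
step 8: T2 CAS ⇒ retry; ctr=4 reg=3
step 9: T1 CAS ⇒ retry; ctr=4 reg=3
step 10: T3 CAS ⇒ ok; ctr=5 reg=4
step 11: T0 LOAD ⇒ load; ctr=5 reg=5
step 12: T0 CAS ⇒ ok; ctr=6 reg=5

C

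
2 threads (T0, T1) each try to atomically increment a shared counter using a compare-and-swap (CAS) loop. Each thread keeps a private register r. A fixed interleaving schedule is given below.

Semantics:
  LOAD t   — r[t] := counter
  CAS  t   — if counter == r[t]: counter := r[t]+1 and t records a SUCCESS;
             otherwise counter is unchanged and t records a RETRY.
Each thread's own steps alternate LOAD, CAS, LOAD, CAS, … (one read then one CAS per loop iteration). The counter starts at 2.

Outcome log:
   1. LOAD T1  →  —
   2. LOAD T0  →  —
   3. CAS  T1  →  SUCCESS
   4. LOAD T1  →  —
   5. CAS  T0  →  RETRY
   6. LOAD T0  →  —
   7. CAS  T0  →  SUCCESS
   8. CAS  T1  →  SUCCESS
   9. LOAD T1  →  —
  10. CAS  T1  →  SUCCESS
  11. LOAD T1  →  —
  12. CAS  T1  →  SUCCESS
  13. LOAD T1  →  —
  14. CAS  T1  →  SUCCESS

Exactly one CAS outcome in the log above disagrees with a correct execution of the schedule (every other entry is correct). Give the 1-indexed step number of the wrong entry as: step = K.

Re-executing:
T1 LOAD — after: cnt=2, r=2 — load
T0 LOAD — after: cnt=2, r=2 — load
T1 CAS — after: cnt=3, r=2 — ok
T1 LOAD — after: cnt=3, r=3 — load
T0 CAS — after: cnt=3, r=2 — retry
T0 LOAD — after: cnt=3, r=3 — load
T0 CAS — after: cnt=4, r=3 — ok
T1 CAS — after: cnt=4, r=3 — retry
T1 LOAD — after: cnt=4, r=4 — load
T1 CAS — after: cnt=5, r=4 — ok
T1 LOAD — after: cnt=5, r=5 — load
T1 CAS — after: cnt=6, r=5 — ok
T1 LOAD — after: cnt=6, r=6 — load
T1 CAS — after: cnt=7, r=6 — ok
Log disagrees first at step 8.

step = 8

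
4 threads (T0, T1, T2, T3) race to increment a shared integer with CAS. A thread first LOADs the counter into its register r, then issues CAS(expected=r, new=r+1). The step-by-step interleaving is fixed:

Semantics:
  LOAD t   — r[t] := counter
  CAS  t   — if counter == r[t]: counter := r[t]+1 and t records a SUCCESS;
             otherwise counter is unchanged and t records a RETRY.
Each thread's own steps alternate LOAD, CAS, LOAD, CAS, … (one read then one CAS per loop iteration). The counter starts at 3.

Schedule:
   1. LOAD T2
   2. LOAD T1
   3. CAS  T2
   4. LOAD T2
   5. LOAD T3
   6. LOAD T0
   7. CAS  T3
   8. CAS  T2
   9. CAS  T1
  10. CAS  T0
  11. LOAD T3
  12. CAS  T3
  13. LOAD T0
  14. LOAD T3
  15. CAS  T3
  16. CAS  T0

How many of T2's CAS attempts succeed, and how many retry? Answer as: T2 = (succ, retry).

T2 = (1, 1)

[1] T2.load  rd  (counter 3, T2.r 3)
[2] T1.load  rd  (counter 3, T1.r 3)
[3] T2.cas  hit  (counter 4, T2.r 3)
[4] T2.load  rd  (counter 4, T2.r 4)
[5] T3.load  rd  (counter 4, T3.r 4)
[6] T0.load  rd  (counter 4, T0.r 4)
[7] T3.cas  hit  (counter 5, T3.r 4)
[8] T2.cas  miss  (counter 5, T2.r 4)
[9] T1.cas  miss  (counter 5, T1.r 3)
[10] T0.cas  miss  (counter 5, T0.r 4)
[11] T3.load  rd  (counter 5, T3.r 5)
[12] T3.cas  hit  (counter 6, T3.r 5)
[13] T0.load  rd  (counter 6, T0.r 6)
[14] T3.load  rd  (counter 6, T3.r 6)
[15] T3.cas  hit  (counter 7, T3.r 6)
[16] T0.cas  miss  (counter 7, T0.r 6)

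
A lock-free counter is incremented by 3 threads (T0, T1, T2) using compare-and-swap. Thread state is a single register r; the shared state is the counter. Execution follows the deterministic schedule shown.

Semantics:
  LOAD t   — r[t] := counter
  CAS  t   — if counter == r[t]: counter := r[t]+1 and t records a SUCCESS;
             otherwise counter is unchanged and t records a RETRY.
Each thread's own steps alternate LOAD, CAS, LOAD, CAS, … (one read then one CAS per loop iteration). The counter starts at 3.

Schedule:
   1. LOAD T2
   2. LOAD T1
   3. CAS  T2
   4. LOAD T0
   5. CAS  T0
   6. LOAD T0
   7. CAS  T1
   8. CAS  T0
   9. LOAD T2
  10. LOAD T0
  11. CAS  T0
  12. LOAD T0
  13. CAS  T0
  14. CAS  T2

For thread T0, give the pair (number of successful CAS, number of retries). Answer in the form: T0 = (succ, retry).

step 1: T2 LOAD ⇒ load; ctr=3 reg=3
step 2: T1 LOAD ⇒ load; ctr=3 reg=3
step 3: T2 CAS ⇒ ok; ctr=4 reg=3
step 4: T0 LOAD ⇒ load; ctr=4 reg=4
step 5: T0 CAS ⇒ ok; ctr=5 reg=4
step 6: T0 LOAD ⇒ load; ctr=5 reg=5
step 7: T1 CAS ⇒ retry; ctr=5 reg=3
step 8: T0 CAS ⇒ ok; ctr=6 reg=5
step 9: T2 LOAD ⇒ load; ctr=6 reg=6
step 10: T0 LOAD ⇒ load; ctr=6 reg=6
step 11: T0 CAS ⇒ ok; ctr=7 reg=6
step 12: T0 LOAD ⇒ load; ctr=7 reg=7
step 13: T0 CAS ⇒ ok; ctr=8 reg=7
step 14: T2 CAS ⇒ retry; ctr=8 reg=6

T0 = (4, 0)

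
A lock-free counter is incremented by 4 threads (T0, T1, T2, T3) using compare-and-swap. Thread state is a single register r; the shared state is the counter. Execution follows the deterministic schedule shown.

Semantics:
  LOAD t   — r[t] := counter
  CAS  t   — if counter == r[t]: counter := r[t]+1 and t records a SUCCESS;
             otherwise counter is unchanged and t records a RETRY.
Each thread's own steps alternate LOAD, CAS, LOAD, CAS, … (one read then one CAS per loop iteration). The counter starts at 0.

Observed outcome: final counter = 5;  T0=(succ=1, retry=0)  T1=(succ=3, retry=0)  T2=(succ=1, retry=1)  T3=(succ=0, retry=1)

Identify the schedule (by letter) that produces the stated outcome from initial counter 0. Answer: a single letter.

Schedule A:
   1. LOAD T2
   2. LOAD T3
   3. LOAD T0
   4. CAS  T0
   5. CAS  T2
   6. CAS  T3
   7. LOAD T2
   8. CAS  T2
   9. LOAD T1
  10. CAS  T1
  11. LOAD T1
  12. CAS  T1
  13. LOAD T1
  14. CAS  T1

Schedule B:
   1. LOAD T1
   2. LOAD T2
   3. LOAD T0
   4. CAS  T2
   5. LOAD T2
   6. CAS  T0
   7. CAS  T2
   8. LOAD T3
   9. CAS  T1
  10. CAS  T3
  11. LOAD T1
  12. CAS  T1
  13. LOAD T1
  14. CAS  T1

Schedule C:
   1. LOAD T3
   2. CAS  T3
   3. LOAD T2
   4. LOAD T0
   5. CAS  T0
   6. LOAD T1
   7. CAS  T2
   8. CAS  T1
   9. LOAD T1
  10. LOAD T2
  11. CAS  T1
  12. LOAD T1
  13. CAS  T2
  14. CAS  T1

A

Run A:
   1) LOAD T2:  M=0  r_T2=0
   2) LOAD T3:  M=0  r_T3=0
   3) LOAD T0:  M=0  r_T0=0
   4) CAS  T0:  M=1  r_T0=0 ✓
   5) CAS  T2:  M=1  r_T2=0 ✗
   6) CAS  T3:  M=1  r_T3=0 ✗
   7) LOAD T2:  M=1  r_T2=1
   8) CAS  T2:  M=2  r_T2=1 ✓
   9) LOAD T1:  M=2  r_T1=2
  10) CAS  T1:  M=3  r_T1=2 ✓
  11) LOAD T1:  M=3  r_T1=3
  12) CAS  T1:  M=4  r_T1=3 ✓
  13) LOAD T1:  M=4  r_T1=4
  14) CAS  T1:  M=5  r_T1=4 ✓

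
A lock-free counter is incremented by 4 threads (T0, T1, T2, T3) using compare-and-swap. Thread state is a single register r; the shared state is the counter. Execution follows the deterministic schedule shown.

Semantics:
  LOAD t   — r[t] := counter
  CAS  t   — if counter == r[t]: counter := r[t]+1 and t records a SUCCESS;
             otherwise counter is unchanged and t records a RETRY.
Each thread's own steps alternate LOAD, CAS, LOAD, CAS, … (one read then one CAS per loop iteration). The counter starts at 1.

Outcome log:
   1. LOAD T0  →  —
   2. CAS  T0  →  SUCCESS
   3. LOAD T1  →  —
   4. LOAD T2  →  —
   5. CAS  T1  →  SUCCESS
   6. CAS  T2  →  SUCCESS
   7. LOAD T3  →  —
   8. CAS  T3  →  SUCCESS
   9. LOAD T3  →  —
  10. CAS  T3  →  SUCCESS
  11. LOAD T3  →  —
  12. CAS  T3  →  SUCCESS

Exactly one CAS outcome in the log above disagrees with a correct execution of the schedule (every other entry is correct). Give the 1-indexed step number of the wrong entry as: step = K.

step = 6

Re-executing:
step 1: T0 LOAD ⇒ load; ctr=1 reg=1
step 2: T0 CAS ⇒ ok; ctr=2 reg=1
step 3: T1 LOAD ⇒ load; ctr=2 reg=2
step 4: T2 LOAD ⇒ load; ctr=2 reg=2
step 5: T1 CAS ⇒ ok; ctr=3 reg=2
step 6: T2 CAS ⇒ retry; ctr=3 reg=2
step 7: T3 LOAD ⇒ load; ctr=3 reg=3
step 8: T3 CAS ⇒ ok; ctr=4 reg=3
step 9: T3 LOAD ⇒ load; ctr=4 reg=4
step 10: T3 CAS ⇒ ok; ctr=5 reg=4
step 11: T3 LOAD ⇒ load; ctr=5 reg=5
step 12: T3 CAS ⇒ ok; ctr=6 reg=5
Log disagrees first at step 6.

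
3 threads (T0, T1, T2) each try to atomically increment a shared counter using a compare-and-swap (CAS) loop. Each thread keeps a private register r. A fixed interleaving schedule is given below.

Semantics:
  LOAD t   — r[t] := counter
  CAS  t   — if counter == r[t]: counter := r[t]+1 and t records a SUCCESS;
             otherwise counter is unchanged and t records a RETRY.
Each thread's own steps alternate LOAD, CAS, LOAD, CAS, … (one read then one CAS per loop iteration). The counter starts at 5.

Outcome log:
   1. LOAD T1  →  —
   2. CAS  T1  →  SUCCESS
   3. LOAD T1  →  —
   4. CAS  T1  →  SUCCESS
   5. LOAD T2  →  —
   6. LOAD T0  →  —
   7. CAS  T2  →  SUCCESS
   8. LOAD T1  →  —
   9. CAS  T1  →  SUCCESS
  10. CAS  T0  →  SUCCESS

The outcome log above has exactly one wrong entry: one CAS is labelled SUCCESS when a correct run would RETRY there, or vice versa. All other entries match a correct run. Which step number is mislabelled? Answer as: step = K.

step = 10

Reference trace:
[1] T1.load  rd  (counter 5, T1.r 5)
[2] T1.cas  hit  (counter 6, T1.r 5)
[3] T1.load  rd  (counter 6, T1.r 6)
[4] T1.cas  hit  (counter 7, T1.r 6)
[5] T2.load  rd  (counter 7, T2.r 7)
[6] T0.load  rd  (counter 7, T0.r 7)
[7] T2.cas  hit  (counter 8, T2.r 7)
[8] T1.load  rd  (counter 8, T1.r 8)
[9] T1.cas  hit  (counter 9, T1.r 8)
[10] T0.cas  miss  (counter 9, T0.r 7)
Mismatch at 10.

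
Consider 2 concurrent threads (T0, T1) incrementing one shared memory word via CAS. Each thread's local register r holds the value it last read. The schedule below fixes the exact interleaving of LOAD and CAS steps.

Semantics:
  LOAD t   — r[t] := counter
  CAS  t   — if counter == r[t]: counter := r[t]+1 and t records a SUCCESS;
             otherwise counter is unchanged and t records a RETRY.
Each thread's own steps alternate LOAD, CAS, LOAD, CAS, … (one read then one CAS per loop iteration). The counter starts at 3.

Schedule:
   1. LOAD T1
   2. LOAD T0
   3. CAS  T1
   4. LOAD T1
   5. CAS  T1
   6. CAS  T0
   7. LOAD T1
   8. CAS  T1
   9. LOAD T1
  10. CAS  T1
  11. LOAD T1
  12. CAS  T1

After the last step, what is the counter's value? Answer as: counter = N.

#1 T1 reads 3
#2 T0 reads 3
#3 T1 CAS(3→4) writes; counter now 4
#4 T1 reads 4
#5 T1 CAS(4→5) writes; counter now 5
#6 T0 CAS(3→4) fails; counter now 5
#7 T1 reads 5
#8 T1 CAS(5→6) writes; counter now 6
#9 T1 reads 6
#10 T1 CAS(6→7) writes; counter now 7
#11 T1 reads 7
#12 T1 CAS(7→8) writes; counter now 8

counter = 8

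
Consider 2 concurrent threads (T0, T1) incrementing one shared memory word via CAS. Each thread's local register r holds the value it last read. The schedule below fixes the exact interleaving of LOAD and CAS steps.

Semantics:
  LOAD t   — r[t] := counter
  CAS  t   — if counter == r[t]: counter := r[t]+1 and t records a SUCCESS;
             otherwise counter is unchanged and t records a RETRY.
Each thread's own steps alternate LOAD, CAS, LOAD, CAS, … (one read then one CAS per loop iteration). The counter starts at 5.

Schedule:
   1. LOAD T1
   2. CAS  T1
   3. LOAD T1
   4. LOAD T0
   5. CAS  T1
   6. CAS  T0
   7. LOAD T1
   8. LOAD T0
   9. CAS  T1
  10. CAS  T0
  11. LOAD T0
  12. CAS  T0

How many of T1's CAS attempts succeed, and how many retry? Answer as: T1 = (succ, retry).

T1 = (3, 0)

   1) LOAD T1:  M=5  r_T1=5
   2) CAS  T1:  M=6  r_T1=5 ✓
   3) LOAD T1:  M=6  r_T1=6
   4) LOAD T0:  M=6  r_T0=6
   5) CAS  T1:  M=7  r_T1=6 ✓
   6) CAS  T0:  M=7  r_T0=6 ✗
   7) LOAD T1:  M=7  r_T1=7
   8) LOAD T0:  M=7  r_T0=7
   9) CAS  T1:  M=8  r_T1=7 ✓
  10) CAS  T0:  M=8  r_T0=7 ✗
  11) LOAD T0:  M=8  r_T0=8
  12) CAS  T0:  M=9  r_T0=8 ✓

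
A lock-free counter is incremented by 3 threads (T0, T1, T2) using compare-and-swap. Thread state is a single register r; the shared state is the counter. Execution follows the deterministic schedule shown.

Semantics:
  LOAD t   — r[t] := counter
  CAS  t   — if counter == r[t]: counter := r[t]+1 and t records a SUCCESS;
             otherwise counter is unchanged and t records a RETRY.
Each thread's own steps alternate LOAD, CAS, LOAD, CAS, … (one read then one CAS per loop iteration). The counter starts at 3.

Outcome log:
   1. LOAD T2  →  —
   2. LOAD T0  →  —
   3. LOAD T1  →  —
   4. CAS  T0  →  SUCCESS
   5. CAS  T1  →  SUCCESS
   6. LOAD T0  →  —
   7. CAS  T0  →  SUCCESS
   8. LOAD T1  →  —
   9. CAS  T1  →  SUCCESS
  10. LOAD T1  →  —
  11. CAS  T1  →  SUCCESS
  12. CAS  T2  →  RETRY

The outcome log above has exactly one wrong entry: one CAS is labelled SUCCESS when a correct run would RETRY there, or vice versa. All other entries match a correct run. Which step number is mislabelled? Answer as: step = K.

step = 5

Reference trace:
T2 LOAD — after: cnt=3, r=3 — load
T0 LOAD — after: cnt=3, r=3 — load
T1 LOAD — after: cnt=3, r=3 — load
T0 CAS — after: cnt=4, r=3 — ok
T1 CAS — after: cnt=4, r=3 — retry
T0 LOAD — after: cnt=4, r=4 — load
T0 CAS — after: cnt=5, r=4 — ok
T1 LOAD — after: cnt=5, r=5 — load
T1 CAS — after: cnt=6, r=5 — ok
T1 LOAD — after: cnt=6, r=6 — load
T1 CAS — after: cnt=7, r=6 — ok
T2 CAS — after: cnt=7, r=3 — retry
Flip is step 5.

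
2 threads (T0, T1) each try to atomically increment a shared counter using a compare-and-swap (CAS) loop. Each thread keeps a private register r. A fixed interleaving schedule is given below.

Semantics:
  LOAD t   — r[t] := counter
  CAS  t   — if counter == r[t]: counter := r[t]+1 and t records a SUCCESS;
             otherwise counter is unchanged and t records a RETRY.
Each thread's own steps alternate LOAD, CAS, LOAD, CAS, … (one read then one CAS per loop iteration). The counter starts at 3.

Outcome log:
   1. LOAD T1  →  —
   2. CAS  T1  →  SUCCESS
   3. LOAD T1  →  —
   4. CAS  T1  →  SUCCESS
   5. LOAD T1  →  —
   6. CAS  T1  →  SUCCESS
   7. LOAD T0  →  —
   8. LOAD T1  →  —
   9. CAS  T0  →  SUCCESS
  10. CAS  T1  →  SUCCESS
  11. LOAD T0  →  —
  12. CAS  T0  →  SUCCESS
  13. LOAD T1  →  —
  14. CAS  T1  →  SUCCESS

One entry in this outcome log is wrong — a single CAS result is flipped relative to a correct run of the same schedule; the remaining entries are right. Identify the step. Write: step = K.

step = 10

Correct run:
T1 LOAD — after: cnt=3, r=3 — load
T1 CAS — after: cnt=4, r=3 — ok
T1 LOAD — after: cnt=4, r=4 — load
T1 CAS — after: cnt=5, r=4 — ok
T1 LOAD — after: cnt=5, r=5 — load
T1 CAS — after: cnt=6, r=5 — ok
T0 LOAD — after: cnt=6, r=6 — load
T1 LOAD — after: cnt=6, r=6 — load
T0 CAS — after: cnt=7, r=6 — ok
T1 CAS — after: cnt=7, r=6 — retry
T0 LOAD — after: cnt=7, r=7 — load
T0 CAS — after: cnt=8, r=7 — ok
T1 LOAD — after: cnt=8, r=8 — load
T1 CAS — after: cnt=9, r=8 — ok
Log disagrees first at step 10.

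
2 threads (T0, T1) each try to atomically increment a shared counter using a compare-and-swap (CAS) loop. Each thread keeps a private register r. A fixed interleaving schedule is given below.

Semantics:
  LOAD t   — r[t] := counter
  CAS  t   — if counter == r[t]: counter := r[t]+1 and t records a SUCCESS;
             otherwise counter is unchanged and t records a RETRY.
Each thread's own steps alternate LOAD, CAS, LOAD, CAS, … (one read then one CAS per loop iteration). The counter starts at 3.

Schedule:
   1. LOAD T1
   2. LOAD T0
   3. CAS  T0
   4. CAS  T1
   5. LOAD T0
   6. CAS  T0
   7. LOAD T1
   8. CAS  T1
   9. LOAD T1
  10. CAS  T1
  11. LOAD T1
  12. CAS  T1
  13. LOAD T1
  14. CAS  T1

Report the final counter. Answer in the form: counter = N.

[1] T1.load  rd  (counter 3, T1.r 3)
[2] T0.load  rd  (counter 3, T0.r 3)
[3] T0.cas  hit  (counter 4, T0.r 3)
[4] T1.cas  miss  (counter 4, T1.r 3)
[5] T0.load  rd  (counter 4, T0.r 4)
[6] T0.cas  hit  (counter 5, T0.r 4)
[7] T1.load  rd  (counter 5, T1.r 5)
[8] T1.cas  hit  (counter 6, T1.r 5)
[9] T1.load  rd  (counter 6, T1.r 6)
[10] T1.cas  hit  (counter 7, T1.r 6)
[11] T1.load  rd  (counter 7, T1.r 7)
[12] T1.cas  hit  (counter 8, T1.r 7)
[13] T1.load  rd  (counter 8, T1.r 8)
[14] T1.cas  hit  (counter 9, T1.r 8)

counter = 9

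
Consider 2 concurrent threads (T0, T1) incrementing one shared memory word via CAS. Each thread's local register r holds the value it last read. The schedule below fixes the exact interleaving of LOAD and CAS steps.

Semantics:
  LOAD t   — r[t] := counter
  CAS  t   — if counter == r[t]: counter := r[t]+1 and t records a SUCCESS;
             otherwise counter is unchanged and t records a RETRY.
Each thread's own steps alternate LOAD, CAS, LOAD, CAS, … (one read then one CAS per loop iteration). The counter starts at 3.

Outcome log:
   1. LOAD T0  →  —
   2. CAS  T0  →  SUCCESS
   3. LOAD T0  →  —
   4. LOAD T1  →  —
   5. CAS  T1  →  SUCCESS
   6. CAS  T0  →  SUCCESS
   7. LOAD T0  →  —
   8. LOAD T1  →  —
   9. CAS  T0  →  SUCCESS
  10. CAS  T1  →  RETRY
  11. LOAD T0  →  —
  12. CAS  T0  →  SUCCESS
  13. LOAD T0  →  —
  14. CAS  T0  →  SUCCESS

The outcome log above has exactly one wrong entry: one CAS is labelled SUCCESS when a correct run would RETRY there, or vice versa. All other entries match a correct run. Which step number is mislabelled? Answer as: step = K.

step = 6

Correct run:
#1 T0 reads 3
#2 T0 CAS(3→4) writes; counter now 4
#3 T0 reads 4
#4 T1 reads 4
#5 T1 CAS(4→5) writes; counter now 5
#6 T0 CAS(4→5) fails; counter now 5
#7 T0 reads 5
#8 T1 reads 5
#9 T0 CAS(5→6) writes; counter now 6
#10 T1 CAS(5→6) fails; counter now 6
#11 T0 reads 6
#12 T0 CAS(6→7) writes; counter now 7
#13 T0 reads 7
#14 T0 CAS(7→8) writes; counter now 8
Log disagrees first at step 6.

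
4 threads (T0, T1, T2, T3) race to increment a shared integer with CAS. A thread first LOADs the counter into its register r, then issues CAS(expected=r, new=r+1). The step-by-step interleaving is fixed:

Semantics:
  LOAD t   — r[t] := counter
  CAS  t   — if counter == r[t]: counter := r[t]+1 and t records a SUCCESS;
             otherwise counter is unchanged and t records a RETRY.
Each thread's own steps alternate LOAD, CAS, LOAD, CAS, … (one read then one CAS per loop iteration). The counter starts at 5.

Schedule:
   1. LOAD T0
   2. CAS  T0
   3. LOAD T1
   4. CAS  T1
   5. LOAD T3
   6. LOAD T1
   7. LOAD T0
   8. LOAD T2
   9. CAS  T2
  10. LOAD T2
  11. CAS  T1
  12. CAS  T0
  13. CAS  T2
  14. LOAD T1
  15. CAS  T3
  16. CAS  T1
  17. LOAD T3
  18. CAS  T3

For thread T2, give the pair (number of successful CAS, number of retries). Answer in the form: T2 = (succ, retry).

T2 = (2, 0)

   1) LOAD T0:  M=5  r_T0=5
   2) CAS  T0:  M=6  r_T0=5 ✓
   3) LOAD T1:  M=6  r_T1=6
   4) CAS  T1:  M=7  r_T1=6 ✓
   5) LOAD T3:  M=7  r_T3=7
   6) LOAD T1:  M=7  r_T1=7
   7) LOAD T0:  M=7  r_T0=7
   8) LOAD T2:  M=7  r_T2=7
   9) CAS  T2:  M=8  r_T2=7 ✓
  10) LOAD T2:  M=8  r_T2=8
  11) CAS  T1:  M=8  r_T1=7 ✗
  12) CAS  T0:  M=8  r_T0=7 ✗
  13) CAS  T2:  M=9  r_T2=8 ✓
  14) LOAD T1:  M=9  r_T1=9
  15) CAS  T3:  M=9  r_T3=7 ✗
  16) CAS  T1:  M=10  r_T1=9 ✓
  17) LOAD T3:  M=10  r_T3=10
  18) CAS  T3:  M=11  r_T3=10 ✓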